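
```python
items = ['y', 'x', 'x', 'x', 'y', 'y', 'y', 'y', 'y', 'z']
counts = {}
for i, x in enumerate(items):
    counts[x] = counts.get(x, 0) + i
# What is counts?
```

Initial: counts = {}, items = ['y', 'x', 'x', 'x', 'y', 'y', 'y', 'y', 'y', 'z']
i=0, x='y': counts = {'y': 0}
i=1, x='x': counts = {'y': 0, 'x': 1}
i=2, x='x': counts = {'y': 0, 'x': 3}
i=3, x='x': counts = {'y': 0, 'x': 6}
i=4, x='y': counts = {'y': 4, 'x': 6}
i=5, x='y': counts = {'y': 9, 'x': 6}
i=6, x='y': counts = {'y': 15, 'x': 6}
i=7, x='y': counts = {'y': 22, 'x': 6}
i=8, x='y': counts = {'y': 30, 'x': 6}
i=9, x='z': counts = {'y': 30, 'x': 6, 'z': 9}

{'y': 30, 'x': 6, 'z': 9}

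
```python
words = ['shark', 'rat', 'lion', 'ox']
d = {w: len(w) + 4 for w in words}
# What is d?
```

{'shark': 9, 'rat': 7, 'lion': 8, 'ox': 6}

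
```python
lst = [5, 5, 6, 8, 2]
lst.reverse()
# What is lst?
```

[2, 8, 6, 5, 5]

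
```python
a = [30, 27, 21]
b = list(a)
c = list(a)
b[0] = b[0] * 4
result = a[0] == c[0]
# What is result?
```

After line 1: a = [30, 27, 21]
After line 2 (b = list(a), copy): a = [30, 27, 21], b = [30, 27, 21]
After line 3 (c = list(a) is a copy, new object): c = [30, 27, 21]
After line 4 (b[0] = 30 * 4 = 120; only b mutates (copy)): a = [30, 27, 21], b = [120, 27, 21], c = [30, 27, 21]
After line 5 (a[0] = 30, c[0] = 30; result = True)

True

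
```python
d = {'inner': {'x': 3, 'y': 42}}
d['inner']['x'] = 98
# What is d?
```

After line 1: d = {'inner': {'x': 3, 'y': 42}}
After line 2 (inner x overwritten): d = {'inner': {'x': 98, 'y': 42}}

{'inner': {'x': 98, 'y': 42}}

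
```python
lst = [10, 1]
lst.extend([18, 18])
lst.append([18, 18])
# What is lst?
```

After line 1: lst = [10, 1]
After line 2 (extend unpacks [18, 18]): lst = [10, 1, 18, 18]
After line 3 (append adds [18, 18] as single element): lst = [10, 1, 18, 18, [18, 18]]

[10, 1, 18, 18, [18, 18]]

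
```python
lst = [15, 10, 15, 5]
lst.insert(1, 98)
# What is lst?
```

[15, 98, 10, 15, 5]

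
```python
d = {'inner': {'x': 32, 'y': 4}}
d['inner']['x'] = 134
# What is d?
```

After line 1: d = {'inner': {'x': 32, 'y': 4}}
After line 2 (inner x overwritten): d = {'inner': {'x': 134, 'y': 4}}

{'inner': {'x': 134, 'y': 4}}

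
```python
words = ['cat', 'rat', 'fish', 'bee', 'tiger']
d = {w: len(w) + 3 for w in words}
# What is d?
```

{'cat': 6, 'rat': 6, 'fish': 7, 'bee': 6, 'tiger': 8}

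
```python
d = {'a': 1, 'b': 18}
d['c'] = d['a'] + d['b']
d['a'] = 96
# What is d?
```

After line 1: d = {'a': 1, 'b': 18}
After line 2 (d['c'] = 1 + 18): d = {'a': 1, 'b': 18, 'c': 19}
After line 3: d = {'a': 96, 'b': 18, 'c': 19}

{'a': 96, 'b': 18, 'c': 19}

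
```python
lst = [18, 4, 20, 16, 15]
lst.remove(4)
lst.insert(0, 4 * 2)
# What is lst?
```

After line 1: lst = [18, 4, 20, 16, 15]
After line 2 (remove first 4): lst = [18, 20, 16, 15]
After line 3 (insert 8 at index 0): lst = [8, 18, 20, 16, 15]

[8, 18, 20, 16, 15]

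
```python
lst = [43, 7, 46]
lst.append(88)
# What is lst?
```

[43, 7, 46, 88]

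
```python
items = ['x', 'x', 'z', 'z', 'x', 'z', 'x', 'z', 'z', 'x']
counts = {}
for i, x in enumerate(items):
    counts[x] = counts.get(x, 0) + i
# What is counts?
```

Initial: counts = {}, items = ['x', 'x', 'z', 'z', 'x', 'z', 'x', 'z', 'z', 'x']
i=0, x='x': counts = {'x': 0}
i=1, x='x': counts = {'x': 1}
i=2, x='z': counts = {'x': 1, 'z': 2}
i=3, x='z': counts = {'x': 1, 'z': 5}
i=4, x='x': counts = {'x': 5, 'z': 5}
i=5, x='z': counts = {'x': 5, 'z': 10}
i=6, x='x': counts = {'x': 11, 'z': 10}
i=7, x='z': counts = {'x': 11, 'z': 17}
i=8, x='z': counts = {'x': 11, 'z': 25}
i=9, x='x': counts = {'x': 20, 'z': 25}

{'x': 20, 'z': 25}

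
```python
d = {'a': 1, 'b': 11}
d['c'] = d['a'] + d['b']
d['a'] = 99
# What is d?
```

After line 1: d = {'a': 1, 'b': 11}
After line 2 (d['c'] = 1 + 11): d = {'a': 1, 'b': 11, 'c': 12}
After line 3: d = {'a': 99, 'b': 11, 'c': 12}

{'a': 99, 'b': 11, 'c': 12}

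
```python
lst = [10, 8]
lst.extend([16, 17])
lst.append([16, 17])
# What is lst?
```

After line 1: lst = [10, 8]
After line 2 (extend unpacks [16, 17]): lst = [10, 8, 16, 17]
After line 3 (append adds [16, 17] as single element): lst = [10, 8, 16, 17, [16, 17]]

[10, 8, 16, 17, [16, 17]]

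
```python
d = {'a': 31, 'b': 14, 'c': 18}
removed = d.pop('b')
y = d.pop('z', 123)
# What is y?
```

After line 1: d = {'a': 31, 'b': 14, 'c': 18}
After line 2 (pop 'b' returns 14): d = {'a': 31, 'c': 18}, removed = 14
After line 3 (pop 'z' missing, returns default 123): d = {'a': 31, 'c': 18}, y = 123

123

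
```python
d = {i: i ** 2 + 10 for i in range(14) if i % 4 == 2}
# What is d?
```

{2: 14, 6: 46, 10: 110}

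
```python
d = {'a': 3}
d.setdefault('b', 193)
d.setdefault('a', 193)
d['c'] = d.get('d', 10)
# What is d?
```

After line 1: d = {'a': 3}
After line 2 (setdefault adds 'b'=193): d = {'a': 3, 'b': 193}
After line 3 (setdefault 'a' no-op, already exists): d = {'a': 3, 'b': 193}
After line 4 (get('d', 10) returns default since 'd' not in d): d = {'a': 3, 'b': 193, 'c': 10}

{'a': 3, 'b': 193, 'c': 10}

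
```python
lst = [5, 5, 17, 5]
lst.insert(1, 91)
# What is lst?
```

[5, 91, 5, 17, 5]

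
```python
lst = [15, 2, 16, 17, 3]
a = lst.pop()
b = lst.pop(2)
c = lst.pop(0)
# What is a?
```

After line 1: lst = [15, 2, 16, 17, 3]
After line 2 (pop() -> a = 3): lst = [15, 2, 16, 17]
After line 3 (pop(2) -> b = 16): lst = [15, 2, 17]
After line 4 (pop(0) -> c = 15): lst = [2, 17]

3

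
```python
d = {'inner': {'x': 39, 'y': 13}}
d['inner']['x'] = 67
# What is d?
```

After line 1: d = {'inner': {'x': 39, 'y': 13}}
After line 2 (inner x overwritten): d = {'inner': {'x': 67, 'y': 13}}

{'inner': {'x': 67, 'y': 13}}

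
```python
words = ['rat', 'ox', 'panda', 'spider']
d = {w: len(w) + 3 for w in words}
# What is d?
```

{'rat': 6, 'ox': 5, 'panda': 8, 'spider': 9}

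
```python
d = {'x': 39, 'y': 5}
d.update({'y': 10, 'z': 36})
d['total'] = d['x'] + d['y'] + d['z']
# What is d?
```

After line 1: d = {'x': 39, 'y': 5}
After line 2 (y overwritten, z added): d = {'x': 39, 'y': 10, 'z': 36}
After line 3 (total = 39 + 10 + 36 = 85): d = {'x': 39, 'y': 10, 'z': 36, 'total': 85}

{'x': 39, 'y': 10, 'z': 36, 'total': 85}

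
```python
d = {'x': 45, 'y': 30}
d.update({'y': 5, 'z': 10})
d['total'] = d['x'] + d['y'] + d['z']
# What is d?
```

After line 1: d = {'x': 45, 'y': 30}
After line 2 (y overwritten, z added): d = {'x': 45, 'y': 5, 'z': 10}
After line 3 (total = 45 + 5 + 10 = 60): d = {'x': 45, 'y': 5, 'z': 10, 'total': 60}

{'x': 45, 'y': 5, 'z': 10, 'total': 60}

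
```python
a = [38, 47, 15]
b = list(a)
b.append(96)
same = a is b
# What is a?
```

After line 1: a = [38, 47, 15]
After line 2 (b = list(a) is a shallow copy, new object): a = [38, 47, 15], b = [38, 47, 15]
After line 3 (append only mutates b): a = [38, 47, 15], b = [38, 47, 15, 96]
After line 4 (same = a is b; different objects -> False): same = False

[38, 47, 15]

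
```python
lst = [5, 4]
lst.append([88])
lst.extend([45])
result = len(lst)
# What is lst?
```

After line 1: lst = [5, 4]
After line 2 (append adds [88] as single element): lst = [5, 4, [88]]
After line 3 (extend unpacks [45], adds 45): lst = [5, 4, [88], 45]
After line 4: result = len(lst) = 4

[5, 4, [88], 45]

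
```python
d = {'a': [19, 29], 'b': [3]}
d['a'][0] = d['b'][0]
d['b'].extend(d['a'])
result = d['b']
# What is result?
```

After line 1: d = {'a': [19, 29], 'b': [3]}
After line 2 (a[0] = b[0] = 3): d = {'a': [3, 29], 'b': [3]}
After line 3 (b.extend(a) appends [3, 29]): d = {'a': [3, 29], 'b': [3, 3, 29]}
After line 4: result = d['b'] = [3, 3, 29]

[3, 3, 29]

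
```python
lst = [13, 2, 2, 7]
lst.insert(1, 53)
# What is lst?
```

[13, 53, 2, 2, 7]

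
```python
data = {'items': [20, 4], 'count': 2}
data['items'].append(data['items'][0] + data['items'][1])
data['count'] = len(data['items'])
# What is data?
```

After line 1: data = {'items': [20, 4], 'count': 2}
After line 2 (append 20 + 4 = 24): data = {'items': [20, 4, 24], 'count': 2}
After line 3 (count = len(items) = 3): data = {'items': [20, 4, 24], 'count': 3}

{'items': [20, 4, 24], 'count': 3}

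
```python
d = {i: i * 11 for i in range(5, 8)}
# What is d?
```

{5: 55, 6: 66, 7: 77}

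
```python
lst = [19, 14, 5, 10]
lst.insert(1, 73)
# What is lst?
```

[19, 73, 14, 5, 10]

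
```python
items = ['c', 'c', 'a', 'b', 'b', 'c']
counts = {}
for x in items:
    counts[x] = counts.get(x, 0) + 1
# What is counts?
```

Initial: counts = {}, items = ['c', 'c', 'a', 'b', 'b', 'c']
See 'c': counts = {'c': 1}
See 'c': counts = {'c': 2}
See 'a': counts = {'c': 2, 'a': 1}
See 'b': counts = {'c': 2, 'a': 1, 'b': 1}
See 'b': counts = {'c': 2, 'a': 1, 'b': 2}
See 'c': counts = {'c': 3, 'a': 1, 'b': 2}

{'c': 3, 'a': 1, 'b': 2}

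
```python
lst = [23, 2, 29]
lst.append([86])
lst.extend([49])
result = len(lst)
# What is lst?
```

After line 1: lst = [23, 2, 29]
After line 2 (append adds [86] as single element): lst = [23, 2, 29, [86]]
After line 3 (extend unpacks [49], adds 49): lst = [23, 2, 29, [86], 49]
After line 4: result = len(lst) = 5

[23, 2, 29, [86], 49]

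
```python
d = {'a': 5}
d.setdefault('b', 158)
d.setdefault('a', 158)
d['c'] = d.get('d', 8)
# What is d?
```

After line 1: d = {'a': 5}
After line 2 (setdefault adds 'b'=158): d = {'a': 5, 'b': 158}
After line 3 (setdefault 'a' no-op, already exists): d = {'a': 5, 'b': 158}
After line 4 (get('d', 8) returns default since 'd' not in d): d = {'a': 5, 'b': 158, 'c': 8}

{'a': 5, 'b': 158, 'c': 8}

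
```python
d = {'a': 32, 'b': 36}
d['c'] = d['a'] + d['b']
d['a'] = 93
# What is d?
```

After line 1: d = {'a': 32, 'b': 36}
After line 2 (d['c'] = 32 + 36): d = {'a': 32, 'b': 36, 'c': 68}
After line 3: d = {'a': 93, 'b': 36, 'c': 68}

{'a': 93, 'b': 36, 'c': 68}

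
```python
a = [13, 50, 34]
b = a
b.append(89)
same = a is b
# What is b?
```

After line 1: a = [13, 50, 34]
After line 2 (b = a is an alias, same object): a = [13, 50, 34], b = [13, 50, 34]
After line 3 (b.append mutates the shared list): a = [13, 50, 34, 89], b = [13, 50, 34, 89]
After line 4 (same = a is b; same object -> True): same = True

[13, 50, 34, 89]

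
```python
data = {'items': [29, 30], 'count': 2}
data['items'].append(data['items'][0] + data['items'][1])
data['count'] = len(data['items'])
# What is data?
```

After line 1: data = {'items': [29, 30], 'count': 2}
After line 2 (append 29 + 30 = 59): data = {'items': [29, 30, 59], 'count': 2}
After line 3 (count = len(items) = 3): data = {'items': [29, 30, 59], 'count': 3}

{'items': [29, 30, 59], 'count': 3}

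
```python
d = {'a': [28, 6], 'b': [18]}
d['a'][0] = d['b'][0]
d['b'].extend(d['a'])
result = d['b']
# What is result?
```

After line 1: d = {'a': [28, 6], 'b': [18]}
After line 2 (a[0] = b[0] = 18): d = {'a': [18, 6], 'b': [18]}
After line 3 (b.extend(a) appends [18, 6]): d = {'a': [18, 6], 'b': [18, 18, 6]}
After line 4: result = d['b'] = [18, 18, 6]

[18, 18, 6]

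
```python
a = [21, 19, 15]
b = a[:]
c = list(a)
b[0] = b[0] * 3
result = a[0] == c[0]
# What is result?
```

After line 1: a = [21, 19, 15]
After line 2 (b = a[:], copy): a = [21, 19, 15], b = [21, 19, 15]
After line 3 (c = list(a) is a copy, new object): c = [21, 19, 15]
After line 4 (b[0] = 21 * 3 = 63; only b mutates (copy)): a = [21, 19, 15], b = [63, 19, 15], c = [21, 19, 15]
After line 5 (a[0] = 21, c[0] = 21; result = True)

True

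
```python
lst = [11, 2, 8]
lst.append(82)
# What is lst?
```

[11, 2, 8, 82]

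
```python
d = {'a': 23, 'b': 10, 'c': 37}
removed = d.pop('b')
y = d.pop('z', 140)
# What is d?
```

After line 1: d = {'a': 23, 'b': 10, 'c': 37}
After line 2 (pop 'b' returns 10): d = {'a': 23, 'c': 37}, removed = 10
After line 3 (pop 'z' missing, returns default 140): d = {'a': 23, 'c': 37}, y = 140

{'a': 23, 'c': 37}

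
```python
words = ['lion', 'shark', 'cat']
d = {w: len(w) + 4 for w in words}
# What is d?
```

{'lion': 8, 'shark': 9, 'cat': 7}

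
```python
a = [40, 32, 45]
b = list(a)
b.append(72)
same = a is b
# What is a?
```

After line 1: a = [40, 32, 45]
After line 2 (b = list(a) is a shallow copy, new object): a = [40, 32, 45], b = [40, 32, 45]
After line 3 (append only mutates b): a = [40, 32, 45], b = [40, 32, 45, 72]
After line 4 (same = a is b; different objects -> False): same = False

[40, 32, 45]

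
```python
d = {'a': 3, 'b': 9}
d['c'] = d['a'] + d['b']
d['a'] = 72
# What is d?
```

After line 1: d = {'a': 3, 'b': 9}
After line 2 (d['c'] = 3 + 9): d = {'a': 3, 'b': 9, 'c': 12}
After line 3: d = {'a': 72, 'b': 9, 'c': 12}

{'a': 72, 'b': 9, 'c': 12}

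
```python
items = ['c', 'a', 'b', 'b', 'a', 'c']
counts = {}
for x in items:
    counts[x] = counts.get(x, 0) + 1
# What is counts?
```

Initial: counts = {}, items = ['c', 'a', 'b', 'b', 'a', 'c']
See 'c': counts = {'c': 1}
See 'a': counts = {'c': 1, 'a': 1}
See 'b': counts = {'c': 1, 'a': 1, 'b': 1}
See 'b': counts = {'c': 1, 'a': 1, 'b': 2}
See 'a': counts = {'c': 1, 'a': 2, 'b': 2}
See 'c': counts = {'c': 2, 'a': 2, 'b': 2}

{'c': 2, 'a': 2, 'b': 2}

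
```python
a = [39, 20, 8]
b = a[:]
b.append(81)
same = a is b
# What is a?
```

After line 1: a = [39, 20, 8]
After line 2 (b = a[:] is a shallow copy, new object): a = [39, 20, 8], b = [39, 20, 8]
After line 3 (append only mutates b): a = [39, 20, 8], b = [39, 20, 8, 81]
After line 4 (same = a is b; different objects -> False): same = False

[39, 20, 8]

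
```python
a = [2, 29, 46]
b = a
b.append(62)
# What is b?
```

After line 1: a = [2, 29, 46]
After line 2 (b = a is an alias, same object): a = [2, 29, 46], b = [2, 29, 46]
After line 3 (b.append mutates the shared list): a = [2, 29, 46, 62], b = [2, 29, 46, 62]

[2, 29, 46, 62]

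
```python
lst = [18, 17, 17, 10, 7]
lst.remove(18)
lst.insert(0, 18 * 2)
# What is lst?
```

After line 1: lst = [18, 17, 17, 10, 7]
After line 2 (remove first 18): lst = [17, 17, 10, 7]
After line 3 (insert 36 at index 0): lst = [36, 17, 17, 10, 7]

[36, 17, 17, 10, 7]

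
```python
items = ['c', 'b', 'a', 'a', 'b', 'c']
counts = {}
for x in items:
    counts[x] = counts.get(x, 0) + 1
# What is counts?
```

Initial: counts = {}, items = ['c', 'b', 'a', 'a', 'b', 'c']
See 'c': counts = {'c': 1}
See 'b': counts = {'c': 1, 'b': 1}
See 'a': counts = {'c': 1, 'b': 1, 'a': 1}
See 'a': counts = {'c': 1, 'b': 1, 'a': 2}
See 'b': counts = {'c': 1, 'b': 2, 'a': 2}
See 'c': counts = {'c': 2, 'b': 2, 'a': 2}

{'c': 2, 'b': 2, 'a': 2}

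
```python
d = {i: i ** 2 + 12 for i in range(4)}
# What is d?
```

{0: 12, 1: 13, 2: 16, 3: 21}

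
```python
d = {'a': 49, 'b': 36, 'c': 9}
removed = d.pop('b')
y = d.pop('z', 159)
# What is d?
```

After line 1: d = {'a': 49, 'b': 36, 'c': 9}
After line 2 (pop 'b' returns 36): d = {'a': 49, 'c': 9}, removed = 36
After line 3 (pop 'z' missing, returns default 159): d = {'a': 49, 'c': 9}, y = 159

{'a': 49, 'c': 9}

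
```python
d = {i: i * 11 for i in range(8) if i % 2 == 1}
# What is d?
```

{1: 11, 3: 33, 5: 55, 7: 77}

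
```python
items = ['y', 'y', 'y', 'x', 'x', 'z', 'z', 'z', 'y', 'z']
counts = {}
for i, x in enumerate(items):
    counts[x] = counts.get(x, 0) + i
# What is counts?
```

Initial: counts = {}, items = ['y', 'y', 'y', 'x', 'x', 'z', 'z', 'z', 'y', 'z']
i=0, x='y': counts = {'y': 0}
i=1, x='y': counts = {'y': 1}
i=2, x='y': counts = {'y': 3}
i=3, x='x': counts = {'y': 3, 'x': 3}
i=4, x='x': counts = {'y': 3, 'x': 7}
i=5, x='z': counts = {'y': 3, 'x': 7, 'z': 5}
i=6, x='z': counts = {'y': 3, 'x': 7, 'z': 11}
i=7, x='z': counts = {'y': 3, 'x': 7, 'z': 18}
i=8, x='y': counts = {'y': 11, 'x': 7, 'z': 18}
i=9, x='z': counts = {'y': 11, 'x': 7, 'z': 27}

{'y': 11, 'x': 7, 'z': 27}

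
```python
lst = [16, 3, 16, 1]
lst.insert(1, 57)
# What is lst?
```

[16, 57, 3, 16, 1]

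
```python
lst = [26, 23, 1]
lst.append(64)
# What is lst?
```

[26, 23, 1, 64]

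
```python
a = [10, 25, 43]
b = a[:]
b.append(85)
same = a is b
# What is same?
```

After line 1: a = [10, 25, 43]
After line 2 (b = a[:] is a shallow copy, new object): a = [10, 25, 43], b = [10, 25, 43]
After line 3 (append only mutates b): a = [10, 25, 43], b = [10, 25, 43, 85]
After line 4 (same = a is b; different objects -> False): same = False

False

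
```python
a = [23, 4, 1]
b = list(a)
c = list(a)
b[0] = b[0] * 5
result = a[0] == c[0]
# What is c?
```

After line 1: a = [23, 4, 1]
After line 2 (b = list(a), copy): a = [23, 4, 1], b = [23, 4, 1]
After line 3 (c = list(a) is a copy, new object): c = [23, 4, 1]
After line 4 (b[0] = 23 * 5 = 115; only b mutates (copy)): a = [23, 4, 1], b = [115, 4, 1], c = [23, 4, 1]
After line 5 (a[0] = 23, c[0] = 23; result = True)

[23, 4, 1]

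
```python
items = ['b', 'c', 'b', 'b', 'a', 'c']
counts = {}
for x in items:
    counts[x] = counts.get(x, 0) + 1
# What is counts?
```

Initial: counts = {}, items = ['b', 'c', 'b', 'b', 'a', 'c']
See 'b': counts = {'b': 1}
See 'c': counts = {'b': 1, 'c': 1}
See 'b': counts = {'b': 2, 'c': 1}
See 'b': counts = {'b': 3, 'c': 1}
See 'a': counts = {'b': 3, 'c': 1, 'a': 1}
See 'c': counts = {'b': 3, 'c': 2, 'a': 1}

{'b': 3, 'c': 2, 'a': 1}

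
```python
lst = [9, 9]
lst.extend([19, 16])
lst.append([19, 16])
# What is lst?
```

After line 1: lst = [9, 9]
After line 2 (extend unpacks [19, 16]): lst = [9, 9, 19, 16]
After line 3 (append adds [19, 16] as single element): lst = [9, 9, 19, 16, [19, 16]]

[9, 9, 19, 16, [19, 16]]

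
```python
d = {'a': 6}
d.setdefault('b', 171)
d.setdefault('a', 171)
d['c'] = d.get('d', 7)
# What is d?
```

After line 1: d = {'a': 6}
After line 2 (setdefault adds 'b'=171): d = {'a': 6, 'b': 171}
After line 3 (setdefault 'a' no-op, already exists): d = {'a': 6, 'b': 171}
After line 4 (get('d', 7) returns default since 'd' not in d): d = {'a': 6, 'b': 171, 'c': 7}

{'a': 6, 'b': 171, 'c': 7}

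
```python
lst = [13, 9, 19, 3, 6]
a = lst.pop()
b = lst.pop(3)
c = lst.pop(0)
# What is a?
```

After line 1: lst = [13, 9, 19, 3, 6]
After line 2 (pop() -> a = 6): lst = [13, 9, 19, 3]
After line 3 (pop(3) -> b = 3): lst = [13, 9, 19]
After line 4 (pop(0) -> c = 13): lst = [9, 19]

6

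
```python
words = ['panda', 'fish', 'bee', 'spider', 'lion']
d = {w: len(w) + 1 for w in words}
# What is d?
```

{'panda': 6, 'fish': 5, 'bee': 4, 'spider': 7, 'lion': 5}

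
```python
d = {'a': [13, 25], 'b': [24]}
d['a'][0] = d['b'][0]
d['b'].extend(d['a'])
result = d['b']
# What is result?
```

After line 1: d = {'a': [13, 25], 'b': [24]}
After line 2 (a[0] = b[0] = 24): d = {'a': [24, 25], 'b': [24]}
After line 3 (b.extend(a) appends [24, 25]): d = {'a': [24, 25], 'b': [24, 24, 25]}
After line 4: result = d['b'] = [24, 24, 25]

[24, 24, 25]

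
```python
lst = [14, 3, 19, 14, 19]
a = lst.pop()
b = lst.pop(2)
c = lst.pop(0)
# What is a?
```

After line 1: lst = [14, 3, 19, 14, 19]
After line 2 (pop() -> a = 19): lst = [14, 3, 19, 14]
After line 3 (pop(2) -> b = 19): lst = [14, 3, 14]
After line 4 (pop(0) -> c = 14): lst = [3, 14]

19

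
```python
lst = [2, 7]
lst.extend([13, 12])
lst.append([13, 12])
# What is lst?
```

After line 1: lst = [2, 7]
After line 2 (extend unpacks [13, 12]): lst = [2, 7, 13, 12]
After line 3 (append adds [13, 12] as single element): lst = [2, 7, 13, 12, [13, 12]]

[2, 7, 13, 12, [13, 12]]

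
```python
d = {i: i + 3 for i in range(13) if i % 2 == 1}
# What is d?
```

{1: 4, 3: 6, 5: 8, 7: 10, 9: 12, 11: 14}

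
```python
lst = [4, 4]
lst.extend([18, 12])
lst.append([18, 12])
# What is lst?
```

After line 1: lst = [4, 4]
After line 2 (extend unpacks [18, 12]): lst = [4, 4, 18, 12]
After line 3 (append adds [18, 12] as single element): lst = [4, 4, 18, 12, [18, 12]]

[4, 4, 18, 12, [18, 12]]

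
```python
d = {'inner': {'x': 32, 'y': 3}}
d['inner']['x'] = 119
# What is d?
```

After line 1: d = {'inner': {'x': 32, 'y': 3}}
After line 2 (inner x overwritten): d = {'inner': {'x': 119, 'y': 3}}

{'inner': {'x': 119, 'y': 3}}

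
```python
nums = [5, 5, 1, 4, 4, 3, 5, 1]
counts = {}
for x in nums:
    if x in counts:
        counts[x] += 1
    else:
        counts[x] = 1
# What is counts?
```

Initial: counts = {}, nums = [5, 5, 1, 4, 4, 3, 5, 1]
See 5: counts = {5: 1}
See 5: counts = {5: 2}
See 1: counts = {5: 2, 1: 1}
See 4: counts = {5: 2, 1: 1, 4: 1}
See 4: counts = {5: 2, 1: 1, 4: 2}
See 3: counts = {5: 2, 1: 1, 4: 2, 3: 1}
See 5: counts = {5: 3, 1: 1, 4: 2, 3: 1}
See 1: counts = {5: 3, 1: 2, 4: 2, 3: 1}

{5: 3, 1: 2, 4: 2, 3: 1}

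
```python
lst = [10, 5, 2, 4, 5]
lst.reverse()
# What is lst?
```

[5, 4, 2, 5, 10]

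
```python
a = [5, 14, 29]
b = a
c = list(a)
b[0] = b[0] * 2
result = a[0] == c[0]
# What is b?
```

After line 1: a = [5, 14, 29]
After line 2 (b = a, alias): a = [5, 14, 29], b = [5, 14, 29]
After line 3 (c = list(a) is a copy, new object): c = [5, 14, 29]
After line 4 (b[0] = 5 * 2 = 10; mutates shared a/b): a = b = [10, 14, 29], c = [5, 14, 29]
After line 5 (a[0] = 10, c[0] = 5; result = False)

[10, 14, 29]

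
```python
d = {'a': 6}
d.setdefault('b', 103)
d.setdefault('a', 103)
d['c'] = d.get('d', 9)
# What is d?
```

After line 1: d = {'a': 6}
After line 2 (setdefault adds 'b'=103): d = {'a': 6, 'b': 103}
After line 3 (setdefault 'a' no-op, already exists): d = {'a': 6, 'b': 103}
After line 4 (get('d', 9) returns default since 'd' not in d): d = {'a': 6, 'b': 103, 'c': 9}

{'a': 6, 'b': 103, 'c': 9}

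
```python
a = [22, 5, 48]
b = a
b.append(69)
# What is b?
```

After line 1: a = [22, 5, 48]
After line 2 (b = a is an alias, same object): a = [22, 5, 48], b = [22, 5, 48]
After line 3 (b.append mutates the shared list): a = [22, 5, 48, 69], b = [22, 5, 48, 69]

[22, 5, 48, 69]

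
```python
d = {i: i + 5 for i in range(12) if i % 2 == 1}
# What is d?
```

{1: 6, 3: 8, 5: 10, 7: 12, 9: 14, 11: 16}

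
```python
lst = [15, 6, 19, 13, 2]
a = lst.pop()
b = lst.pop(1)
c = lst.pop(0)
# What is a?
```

After line 1: lst = [15, 6, 19, 13, 2]
After line 2 (pop() -> a = 2): lst = [15, 6, 19, 13]
After line 3 (pop(1) -> b = 6): lst = [15, 19, 13]
After line 4 (pop(0) -> c = 15): lst = [19, 13]

2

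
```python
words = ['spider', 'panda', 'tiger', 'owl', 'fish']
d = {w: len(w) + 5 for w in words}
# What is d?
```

{'spider': 11, 'panda': 10, 'tiger': 10, 'owl': 8, 'fish': 9}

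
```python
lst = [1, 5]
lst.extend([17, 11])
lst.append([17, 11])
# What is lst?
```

After line 1: lst = [1, 5]
After line 2 (extend unpacks [17, 11]): lst = [1, 5, 17, 11]
After line 3 (append adds [17, 11] as single element): lst = [1, 5, 17, 11, [17, 11]]

[1, 5, 17, 11, [17, 11]]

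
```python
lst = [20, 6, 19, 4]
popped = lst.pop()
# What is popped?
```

4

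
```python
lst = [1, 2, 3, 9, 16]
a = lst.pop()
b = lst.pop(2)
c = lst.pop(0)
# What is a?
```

After line 1: lst = [1, 2, 3, 9, 16]
After line 2 (pop() -> a = 16): lst = [1, 2, 3, 9]
After line 3 (pop(2) -> b = 3): lst = [1, 2, 9]
After line 4 (pop(0) -> c = 1): lst = [2, 9]

16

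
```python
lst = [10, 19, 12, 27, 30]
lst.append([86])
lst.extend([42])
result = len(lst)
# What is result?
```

After line 1: lst = [10, 19, 12, 27, 30]
After line 2 (append adds [86] as single element): lst = [10, 19, 12, 27, 30, [86]]
After line 3 (extend unpacks [42], adds 42): lst = [10, 19, 12, 27, 30, [86], 42]
After line 4: result = len(lst) = 7

7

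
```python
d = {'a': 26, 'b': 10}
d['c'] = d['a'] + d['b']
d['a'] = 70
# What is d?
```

After line 1: d = {'a': 26, 'b': 10}
After line 2 (d['c'] = 26 + 10): d = {'a': 26, 'b': 10, 'c': 36}
After line 3: d = {'a': 70, 'b': 10, 'c': 36}

{'a': 70, 'b': 10, 'c': 36}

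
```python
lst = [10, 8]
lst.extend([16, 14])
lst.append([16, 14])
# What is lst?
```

After line 1: lst = [10, 8]
After line 2 (extend unpacks [16, 14]): lst = [10, 8, 16, 14]
After line 3 (append adds [16, 14] as single element): lst = [10, 8, 16, 14, [16, 14]]

[10, 8, 16, 14, [16, 14]]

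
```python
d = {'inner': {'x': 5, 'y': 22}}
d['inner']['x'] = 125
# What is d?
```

After line 1: d = {'inner': {'x': 5, 'y': 22}}
After line 2 (inner x overwritten): d = {'inner': {'x': 125, 'y': 22}}

{'inner': {'x': 125, 'y': 22}}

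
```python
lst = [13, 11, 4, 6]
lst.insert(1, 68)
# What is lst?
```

[13, 68, 11, 4, 6]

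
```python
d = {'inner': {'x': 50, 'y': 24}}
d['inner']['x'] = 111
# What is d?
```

After line 1: d = {'inner': {'x': 50, 'y': 24}}
After line 2 (inner x overwritten): d = {'inner': {'x': 111, 'y': 24}}

{'inner': {'x': 111, 'y': 24}}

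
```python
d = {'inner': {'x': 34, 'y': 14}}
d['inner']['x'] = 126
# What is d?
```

After line 1: d = {'inner': {'x': 34, 'y': 14}}
After line 2 (inner x overwritten): d = {'inner': {'x': 126, 'y': 14}}

{'inner': {'x': 126, 'y': 14}}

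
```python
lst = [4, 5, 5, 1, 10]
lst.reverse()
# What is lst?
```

[10, 1, 5, 5, 4]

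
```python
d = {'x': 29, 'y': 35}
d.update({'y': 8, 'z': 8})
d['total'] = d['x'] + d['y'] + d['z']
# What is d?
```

After line 1: d = {'x': 29, 'y': 35}
After line 2 (y overwritten, z added): d = {'x': 29, 'y': 8, 'z': 8}
After line 3 (total = 29 + 8 + 8 = 45): d = {'x': 29, 'y': 8, 'z': 8, 'total': 45}

{'x': 29, 'y': 8, 'z': 8, 'total': 45}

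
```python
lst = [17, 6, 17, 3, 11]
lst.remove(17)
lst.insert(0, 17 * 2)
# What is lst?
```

After line 1: lst = [17, 6, 17, 3, 11]
After line 2 (remove first 17): lst = [6, 17, 3, 11]
After line 3 (insert 34 at index 0): lst = [34, 6, 17, 3, 11]

[34, 6, 17, 3, 11]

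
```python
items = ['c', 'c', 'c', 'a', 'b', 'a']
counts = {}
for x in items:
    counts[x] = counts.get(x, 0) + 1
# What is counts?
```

Initial: counts = {}, items = ['c', 'c', 'c', 'a', 'b', 'a']
See 'c': counts = {'c': 1}
See 'c': counts = {'c': 2}
See 'c': counts = {'c': 3}
See 'a': counts = {'c': 3, 'a': 1}
See 'b': counts = {'c': 3, 'a': 1, 'b': 1}
See 'a': counts = {'c': 3, 'a': 2, 'b': 1}

{'c': 3, 'a': 2, 'b': 1}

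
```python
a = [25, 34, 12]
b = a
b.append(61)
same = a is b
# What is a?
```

After line 1: a = [25, 34, 12]
After line 2 (b = a is an alias, same object): a = [25, 34, 12], b = [25, 34, 12]
After line 3 (b.append mutates the shared list): a = [25, 34, 12, 61], b = [25, 34, 12, 61]
After line 4 (same = a is b; same object -> True): same = True

[25, 34, 12, 61]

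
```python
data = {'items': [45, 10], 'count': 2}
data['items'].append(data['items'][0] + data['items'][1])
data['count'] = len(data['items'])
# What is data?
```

After line 1: data = {'items': [45, 10], 'count': 2}
After line 2 (append 45 + 10 = 55): data = {'items': [45, 10, 55], 'count': 2}
After line 3 (count = len(items) = 3): data = {'items': [45, 10, 55], 'count': 3}

{'items': [45, 10, 55], 'count': 3}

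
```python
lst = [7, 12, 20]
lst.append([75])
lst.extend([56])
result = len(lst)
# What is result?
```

After line 1: lst = [7, 12, 20]
After line 2 (append adds [75] as single element): lst = [7, 12, 20, [75]]
After line 3 (extend unpacks [56], adds 56): lst = [7, 12, 20, [75], 56]
After line 4: result = len(lst) = 5

5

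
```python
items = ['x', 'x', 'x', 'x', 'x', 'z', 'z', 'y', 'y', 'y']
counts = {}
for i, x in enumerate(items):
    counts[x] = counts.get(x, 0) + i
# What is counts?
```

Initial: counts = {}, items = ['x', 'x', 'x', 'x', 'x', 'z', 'z', 'y', 'y', 'y']
i=0, x='x': counts = {'x': 0}
i=1, x='x': counts = {'x': 1}
i=2, x='x': counts = {'x': 3}
i=3, x='x': counts = {'x': 6}
i=4, x='x': counts = {'x': 10}
i=5, x='z': counts = {'x': 10, 'z': 5}
i=6, x='z': counts = {'x': 10, 'z': 11}
i=7, x='y': counts = {'x': 10, 'z': 11, 'y': 7}
i=8, x='y': counts = {'x': 10, 'z': 11, 'y': 15}
i=9, x='y': counts = {'x': 10, 'z': 11, 'y': 24}

{'x': 10, 'z': 11, 'y': 24}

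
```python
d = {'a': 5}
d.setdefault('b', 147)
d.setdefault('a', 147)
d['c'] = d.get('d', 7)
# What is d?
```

After line 1: d = {'a': 5}
After line 2 (setdefault adds 'b'=147): d = {'a': 5, 'b': 147}
After line 3 (setdefault 'a' no-op, already exists): d = {'a': 5, 'b': 147}
After line 4 (get('d', 7) returns default since 'd' not in d): d = {'a': 5, 'b': 147, 'c': 7}

{'a': 5, 'b': 147, 'c': 7}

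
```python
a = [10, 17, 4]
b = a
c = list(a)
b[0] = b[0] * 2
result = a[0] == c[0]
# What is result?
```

After line 1: a = [10, 17, 4]
After line 2 (b = a, alias): a = [10, 17, 4], b = [10, 17, 4]
After line 3 (c = list(a) is a copy, new object): c = [10, 17, 4]
After line 4 (b[0] = 10 * 2 = 20; mutates shared a/b): a = b = [20, 17, 4], c = [10, 17, 4]
After line 5 (a[0] = 20, c[0] = 10; result = False)

False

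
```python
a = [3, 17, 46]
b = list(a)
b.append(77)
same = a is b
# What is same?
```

After line 1: a = [3, 17, 46]
After line 2 (b = list(a) is a shallow copy, new object): a = [3, 17, 46], b = [3, 17, 46]
After line 3 (append only mutates b): a = [3, 17, 46], b = [3, 17, 46, 77]
After line 4 (same = a is b; different objects -> False): same = False

False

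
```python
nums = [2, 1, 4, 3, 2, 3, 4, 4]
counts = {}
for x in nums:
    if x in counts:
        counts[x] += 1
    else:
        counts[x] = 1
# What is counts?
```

Initial: counts = {}, nums = [2, 1, 4, 3, 2, 3, 4, 4]
See 2: counts = {2: 1}
See 1: counts = {2: 1, 1: 1}
See 4: counts = {2: 1, 1: 1, 4: 1}
See 3: counts = {2: 1, 1: 1, 4: 1, 3: 1}
See 2: counts = {2: 2, 1: 1, 4: 1, 3: 1}
See 3: counts = {2: 2, 1: 1, 4: 1, 3: 2}
See 4: counts = {2: 2, 1: 1, 4: 2, 3: 2}
See 4: counts = {2: 2, 1: 1, 4: 3, 3: 2}

{2: 2, 1: 1, 4: 3, 3: 2}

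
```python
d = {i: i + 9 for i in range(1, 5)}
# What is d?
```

{1: 10, 2: 11, 3: 12, 4: 13}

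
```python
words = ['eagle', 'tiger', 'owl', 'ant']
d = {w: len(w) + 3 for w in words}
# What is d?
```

{'eagle': 8, 'tiger': 8, 'owl': 6, 'ant': 6}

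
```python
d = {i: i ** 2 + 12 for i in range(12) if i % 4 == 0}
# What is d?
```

{0: 12, 4: 28, 8: 76}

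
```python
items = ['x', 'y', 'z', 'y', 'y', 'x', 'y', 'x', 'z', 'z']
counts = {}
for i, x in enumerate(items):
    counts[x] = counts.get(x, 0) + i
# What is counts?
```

Initial: counts = {}, items = ['x', 'y', 'z', 'y', 'y', 'x', 'y', 'x', 'z', 'z']
i=0, x='x': counts = {'x': 0}
i=1, x='y': counts = {'x': 0, 'y': 1}
i=2, x='z': counts = {'x': 0, 'y': 1, 'z': 2}
i=3, x='y': counts = {'x': 0, 'y': 4, 'z': 2}
i=4, x='y': counts = {'x': 0, 'y': 8, 'z': 2}
i=5, x='x': counts = {'x': 5, 'y': 8, 'z': 2}
i=6, x='y': counts = {'x': 5, 'y': 14, 'z': 2}
i=7, x='x': counts = {'x': 12, 'y': 14, 'z': 2}
i=8, x='z': counts = {'x': 12, 'y': 14, 'z': 10}
i=9, x='z': counts = {'x': 12, 'y': 14, 'z': 19}

{'x': 12, 'y': 14, 'z': 19}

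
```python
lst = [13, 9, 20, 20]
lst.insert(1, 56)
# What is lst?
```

[13, 56, 9, 20, 20]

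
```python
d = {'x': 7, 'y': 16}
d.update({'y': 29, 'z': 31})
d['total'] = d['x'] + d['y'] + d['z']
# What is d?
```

After line 1: d = {'x': 7, 'y': 16}
After line 2 (y overwritten, z added): d = {'x': 7, 'y': 29, 'z': 31}
After line 3 (total = 7 + 29 + 31 = 67): d = {'x': 7, 'y': 29, 'z': 31, 'total': 67}

{'x': 7, 'y': 29, 'z': 31, 'total': 67}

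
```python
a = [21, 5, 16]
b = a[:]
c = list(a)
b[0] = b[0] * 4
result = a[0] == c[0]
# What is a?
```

After line 1: a = [21, 5, 16]
After line 2 (b = a[:], copy): a = [21, 5, 16], b = [21, 5, 16]
After line 3 (c = list(a) is a copy, new object): c = [21, 5, 16]
After line 4 (b[0] = 21 * 4 = 84; only b mutates (copy)): a = [21, 5, 16], b = [84, 5, 16], c = [21, 5, 16]
After line 5 (a[0] = 21, c[0] = 21; result = True)

[21, 5, 16]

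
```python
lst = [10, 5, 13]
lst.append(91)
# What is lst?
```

[10, 5, 13, 91]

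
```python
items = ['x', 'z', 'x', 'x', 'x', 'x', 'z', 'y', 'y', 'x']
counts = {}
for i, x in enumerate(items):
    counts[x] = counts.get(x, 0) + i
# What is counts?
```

Initial: counts = {}, items = ['x', 'z', 'x', 'x', 'x', 'x', 'z', 'y', 'y', 'x']
i=0, x='x': counts = {'x': 0}
i=1, x='z': counts = {'x': 0, 'z': 1}
i=2, x='x': counts = {'x': 2, 'z': 1}
i=3, x='x': counts = {'x': 5, 'z': 1}
i=4, x='x': counts = {'x': 9, 'z': 1}
i=5, x='x': counts = {'x': 14, 'z': 1}
i=6, x='z': counts = {'x': 14, 'z': 7}
i=7, x='y': counts = {'x': 14, 'z': 7, 'y': 7}
i=8, x='y': counts = {'x': 14, 'z': 7, 'y': 15}
i=9, x='x': counts = {'x': 23, 'z': 7, 'y': 15}

{'x': 23, 'z': 7, 'y': 15}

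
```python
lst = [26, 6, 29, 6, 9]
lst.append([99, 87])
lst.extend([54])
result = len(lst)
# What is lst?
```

After line 1: lst = [26, 6, 29, 6, 9]
After line 2 (append adds [99, 87] as single element): lst = [26, 6, 29, 6, 9, [99, 87]]
After line 3 (extend unpacks [54], adds 54): lst = [26, 6, 29, 6, 9, [99, 87], 54]
After line 4: result = len(lst) = 7

[26, 6, 29, 6, 9, [99, 87], 54]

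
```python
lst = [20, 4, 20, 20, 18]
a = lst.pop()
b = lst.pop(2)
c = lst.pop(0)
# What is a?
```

After line 1: lst = [20, 4, 20, 20, 18]
After line 2 (pop() -> a = 18): lst = [20, 4, 20, 20]
After line 3 (pop(2) -> b = 20): lst = [20, 4, 20]
After line 4 (pop(0) -> c = 20): lst = [4, 20]

18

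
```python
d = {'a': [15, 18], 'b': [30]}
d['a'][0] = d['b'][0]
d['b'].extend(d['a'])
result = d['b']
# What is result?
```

After line 1: d = {'a': [15, 18], 'b': [30]}
After line 2 (a[0] = b[0] = 30): d = {'a': [30, 18], 'b': [30]}
After line 3 (b.extend(a) appends [30, 18]): d = {'a': [30, 18], 'b': [30, 30, 18]}
After line 4: result = d['b'] = [30, 30, 18]

[30, 30, 18]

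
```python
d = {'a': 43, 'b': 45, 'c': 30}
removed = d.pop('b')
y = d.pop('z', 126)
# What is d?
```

After line 1: d = {'a': 43, 'b': 45, 'c': 30}
After line 2 (pop 'b' returns 45): d = {'a': 43, 'c': 30}, removed = 45
After line 3 (pop 'z' missing, returns default 126): d = {'a': 43, 'c': 30}, y = 126

{'a': 43, 'c': 30}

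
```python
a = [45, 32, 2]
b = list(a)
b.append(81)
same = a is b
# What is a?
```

After line 1: a = [45, 32, 2]
After line 2 (b = list(a) is a shallow copy, new object): a = [45, 32, 2], b = [45, 32, 2]
After line 3 (append only mutates b): a = [45, 32, 2], b = [45, 32, 2, 81]
After line 4 (same = a is b; different objects -> False): same = False

[45, 32, 2]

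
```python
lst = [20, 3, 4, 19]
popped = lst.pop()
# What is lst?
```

[20, 3, 4]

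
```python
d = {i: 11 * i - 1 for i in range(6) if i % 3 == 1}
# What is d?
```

{1: 10, 4: 43}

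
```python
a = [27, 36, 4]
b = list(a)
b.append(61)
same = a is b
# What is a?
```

After line 1: a = [27, 36, 4]
After line 2 (b = list(a) is a shallow copy, new object): a = [27, 36, 4], b = [27, 36, 4]
After line 3 (append only mutates b): a = [27, 36, 4], b = [27, 36, 4, 61]
After line 4 (same = a is b; different objects -> False): same = False

[27, 36, 4]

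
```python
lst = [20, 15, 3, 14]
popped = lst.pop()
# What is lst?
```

[20, 15, 3]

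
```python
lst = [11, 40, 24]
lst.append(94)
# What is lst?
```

[11, 40, 24, 94]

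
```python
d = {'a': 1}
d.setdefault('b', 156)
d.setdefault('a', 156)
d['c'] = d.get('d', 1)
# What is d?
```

After line 1: d = {'a': 1}
After line 2 (setdefault adds 'b'=156): d = {'a': 1, 'b': 156}
After line 3 (setdefault 'a' no-op, already exists): d = {'a': 1, 'b': 156}
After line 4 (get('d', 1) returns default since 'd' not in d): d = {'a': 1, 'b': 156, 'c': 1}

{'a': 1, 'b': 156, 'c': 1}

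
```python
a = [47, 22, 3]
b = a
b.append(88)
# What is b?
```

After line 1: a = [47, 22, 3]
After line 2 (b = a is an alias, same object): a = [47, 22, 3], b = [47, 22, 3]
After line 3 (b.append mutates the shared list): a = [47, 22, 3, 88], b = [47, 22, 3, 88]

[47, 22, 3, 88]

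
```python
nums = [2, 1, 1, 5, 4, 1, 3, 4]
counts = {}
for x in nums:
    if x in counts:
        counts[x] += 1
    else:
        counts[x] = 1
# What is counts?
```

Initial: counts = {}, nums = [2, 1, 1, 5, 4, 1, 3, 4]
See 2: counts = {2: 1}
See 1: counts = {2: 1, 1: 1}
See 1: counts = {2: 1, 1: 2}
See 5: counts = {2: 1, 1: 2, 5: 1}
See 4: counts = {2: 1, 1: 2, 5: 1, 4: 1}
See 1: counts = {2: 1, 1: 3, 5: 1, 4: 1}
See 3: counts = {2: 1, 1: 3, 5: 1, 4: 1, 3: 1}
See 4: counts = {2: 1, 1: 3, 5: 1, 4: 2, 3: 1}

{2: 1, 1: 3, 5: 1, 4: 2, 3: 1}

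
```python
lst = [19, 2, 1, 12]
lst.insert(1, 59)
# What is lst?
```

[19, 59, 2, 1, 12]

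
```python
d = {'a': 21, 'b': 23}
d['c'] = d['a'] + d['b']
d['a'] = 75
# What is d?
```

After line 1: d = {'a': 21, 'b': 23}
After line 2 (d['c'] = 21 + 23): d = {'a': 21, 'b': 23, 'c': 44}
After line 3: d = {'a': 75, 'b': 23, 'c': 44}

{'a': 75, 'b': 23, 'c': 44}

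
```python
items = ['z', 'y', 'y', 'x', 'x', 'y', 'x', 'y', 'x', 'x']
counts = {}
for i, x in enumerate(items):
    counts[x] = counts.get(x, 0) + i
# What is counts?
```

Initial: counts = {}, items = ['z', 'y', 'y', 'x', 'x', 'y', 'x', 'y', 'x', 'x']
i=0, x='z': counts = {'z': 0}
i=1, x='y': counts = {'z': 0, 'y': 1}
i=2, x='y': counts = {'z': 0, 'y': 3}
i=3, x='x': counts = {'z': 0, 'y': 3, 'x': 3}
i=4, x='x': counts = {'z': 0, 'y': 3, 'x': 7}
i=5, x='y': counts = {'z': 0, 'y': 8, 'x': 7}
i=6, x='x': counts = {'z': 0, 'y': 8, 'x': 13}
i=7, x='y': counts = {'z': 0, 'y': 15, 'x': 13}
i=8, x='x': counts = {'z': 0, 'y': 15, 'x': 21}
i=9, x='x': counts = {'z': 0, 'y': 15, 'x': 30}

{'z': 0, 'y': 15, 'x': 30}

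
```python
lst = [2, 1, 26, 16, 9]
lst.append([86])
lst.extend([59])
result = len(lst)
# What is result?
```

After line 1: lst = [2, 1, 26, 16, 9]
After line 2 (append adds [86] as single element): lst = [2, 1, 26, 16, 9, [86]]
After line 3 (extend unpacks [59], adds 59): lst = [2, 1, 26, 16, 9, [86], 59]
After line 4: result = len(lst) = 7

7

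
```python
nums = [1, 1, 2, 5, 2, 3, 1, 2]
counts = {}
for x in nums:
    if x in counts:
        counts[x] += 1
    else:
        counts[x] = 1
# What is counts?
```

Initial: counts = {}, nums = [1, 1, 2, 5, 2, 3, 1, 2]
See 1: counts = {1: 1}
See 1: counts = {1: 2}
See 2: counts = {1: 2, 2: 1}
See 5: counts = {1: 2, 2: 1, 5: 1}
See 2: counts = {1: 2, 2: 2, 5: 1}
See 3: counts = {1: 2, 2: 2, 5: 1, 3: 1}
See 1: counts = {1: 3, 2: 2, 5: 1, 3: 1}
See 2: counts = {1: 3, 2: 3, 5: 1, 3: 1}

{1: 3, 2: 3, 5: 1, 3: 1}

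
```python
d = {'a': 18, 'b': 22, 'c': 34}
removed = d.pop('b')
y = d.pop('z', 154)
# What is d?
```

After line 1: d = {'a': 18, 'b': 22, 'c': 34}
After line 2 (pop 'b' returns 22): d = {'a': 18, 'c': 34}, removed = 22
After line 3 (pop 'z' missing, returns default 154): d = {'a': 18, 'c': 34}, y = 154

{'a': 18, 'c': 34}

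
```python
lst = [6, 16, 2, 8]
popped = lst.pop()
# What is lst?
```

[6, 16, 2]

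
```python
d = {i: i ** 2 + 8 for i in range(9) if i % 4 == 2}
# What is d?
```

{2: 12, 6: 44}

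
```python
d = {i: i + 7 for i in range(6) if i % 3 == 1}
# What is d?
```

{1: 8, 4: 11}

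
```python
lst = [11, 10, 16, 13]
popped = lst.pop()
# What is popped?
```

13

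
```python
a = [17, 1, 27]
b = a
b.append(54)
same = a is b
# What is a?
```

After line 1: a = [17, 1, 27]
After line 2 (b = a is an alias, same object): a = [17, 1, 27], b = [17, 1, 27]
After line 3 (b.append mutates the shared list): a = [17, 1, 27, 54], b = [17, 1, 27, 54]
After line 4 (same = a is b; same object -> True): same = True

[17, 1, 27, 54]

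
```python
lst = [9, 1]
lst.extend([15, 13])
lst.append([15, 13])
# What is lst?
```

After line 1: lst = [9, 1]
After line 2 (extend unpacks [15, 13]): lst = [9, 1, 15, 13]
After line 3 (append adds [15, 13] as single element): lst = [9, 1, 15, 13, [15, 13]]

[9, 1, 15, 13, [15, 13]]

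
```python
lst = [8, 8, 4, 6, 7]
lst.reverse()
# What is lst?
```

[7, 6, 4, 8, 8]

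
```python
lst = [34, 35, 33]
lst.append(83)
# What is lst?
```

[34, 35, 33, 83]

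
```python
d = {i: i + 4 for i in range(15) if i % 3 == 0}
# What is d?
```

{0: 4, 3: 7, 6: 10, 9: 13, 12: 16}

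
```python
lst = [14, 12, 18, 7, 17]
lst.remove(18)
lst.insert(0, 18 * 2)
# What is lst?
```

After line 1: lst = [14, 12, 18, 7, 17]
After line 2 (remove first 18): lst = [14, 12, 7, 17]
After line 3 (insert 36 at index 0): lst = [36, 14, 12, 7, 17]

[36, 14, 12, 7, 17]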